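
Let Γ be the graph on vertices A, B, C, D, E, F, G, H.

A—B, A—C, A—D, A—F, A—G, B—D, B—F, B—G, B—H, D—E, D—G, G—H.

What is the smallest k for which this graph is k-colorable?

A, B, D, G are pairwise adjacent (a clique of size 4), so at least 4 colors are needed.
One proper 4-coloring: A=blue, B=red, C=red, D=yellow, E=red, F=green, G=green, H=blue. Every edge joins two different colors.

4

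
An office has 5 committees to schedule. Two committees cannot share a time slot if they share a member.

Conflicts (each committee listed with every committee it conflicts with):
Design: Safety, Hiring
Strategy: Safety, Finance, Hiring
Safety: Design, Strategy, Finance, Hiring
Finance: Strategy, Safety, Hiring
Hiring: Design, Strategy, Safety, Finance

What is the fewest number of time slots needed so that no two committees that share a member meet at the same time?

4

Strategy, Safety, Finance, Hiring all conflict with each other, so at least 4 time slots are needed.
4 time slots suffice: time slot 1 → {Safety}; time slot 2 → {Hiring}; time slot 3 → {Design, Finance}; time slot 4 → {Strategy}. Each listed conflict is separated.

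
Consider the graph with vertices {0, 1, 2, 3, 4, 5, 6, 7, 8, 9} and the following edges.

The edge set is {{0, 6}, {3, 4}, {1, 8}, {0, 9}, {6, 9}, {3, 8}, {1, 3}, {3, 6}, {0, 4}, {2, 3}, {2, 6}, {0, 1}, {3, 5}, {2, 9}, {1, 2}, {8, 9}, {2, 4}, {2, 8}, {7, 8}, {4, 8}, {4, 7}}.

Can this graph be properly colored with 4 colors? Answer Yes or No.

The chromatic number is 4. 1, 2, 3, 8 are pairwise adjacent (a clique of size 4), so at least 4 colors are needed.
4 colors suffice: color a → {0, 3, 7}; color b → {2, 5}; color c → {6, 8}; color d → {1, 4, 9}.
That is already a proper 4-coloring.

Yes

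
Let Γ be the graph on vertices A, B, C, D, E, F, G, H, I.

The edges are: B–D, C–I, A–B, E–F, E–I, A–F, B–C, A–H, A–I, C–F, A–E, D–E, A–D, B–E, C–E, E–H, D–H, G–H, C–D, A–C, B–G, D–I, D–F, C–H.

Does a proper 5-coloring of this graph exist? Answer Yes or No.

Yes

The chromatic number is 5. A, B, C, D, E form a clique, so at least 5 colors are needed.
5 colors suffice: color 1 → {C, G}; color 2 → {E}; color 3 → {A}; color 4 → {D}; color 5 → {B, F, H, I}.
That is already a proper 5-coloring.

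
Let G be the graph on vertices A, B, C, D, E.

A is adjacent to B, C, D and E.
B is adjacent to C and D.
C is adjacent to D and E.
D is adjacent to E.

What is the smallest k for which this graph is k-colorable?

4

A, C, D, E are mutually adjacent (a clique of size 4), so at least 4 colors are needed.
One proper 4-coloring: A=red, B=yellow, C=green, D=blue, E=yellow. Every edge joins two different colors.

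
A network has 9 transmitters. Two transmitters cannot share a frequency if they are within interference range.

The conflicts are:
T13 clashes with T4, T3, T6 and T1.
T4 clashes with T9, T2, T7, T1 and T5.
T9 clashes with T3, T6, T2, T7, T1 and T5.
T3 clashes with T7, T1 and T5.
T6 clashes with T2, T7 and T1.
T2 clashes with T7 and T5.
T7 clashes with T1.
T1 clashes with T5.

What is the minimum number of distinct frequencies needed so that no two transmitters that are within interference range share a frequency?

4

T4, T9, T2, T5 all conflict with each other, so at least 4 frequencies are needed.
4 frequencies suffice: frequency 1 → {T13, T9}; frequency 2 → {T2, T1}; frequency 3 → {T4, T3, T6}; frequency 4 → {T7, T5}. Each listed conflict is separated.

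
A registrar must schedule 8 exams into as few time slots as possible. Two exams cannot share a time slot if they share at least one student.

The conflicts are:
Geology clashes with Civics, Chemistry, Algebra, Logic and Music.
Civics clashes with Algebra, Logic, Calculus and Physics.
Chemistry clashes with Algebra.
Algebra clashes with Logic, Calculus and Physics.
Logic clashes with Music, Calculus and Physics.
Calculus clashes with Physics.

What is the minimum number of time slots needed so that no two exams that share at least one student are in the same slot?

Civics, Algebra, Logic, Calculus, Physics pairwise conflict, so at least 5 time slots are needed.
5 time slots suffice: time slot 1 → {Algebra, Music}; time slot 2 → {Chemistry, Logic}; time slot 3 → {Geology, Physics}; time slot 4 → {Civics}; time slot 5 → {Calculus}. No two conflicting exams share a time slot.

5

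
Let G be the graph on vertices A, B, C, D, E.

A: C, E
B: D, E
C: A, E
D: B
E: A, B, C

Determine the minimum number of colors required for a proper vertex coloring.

A, C, E are pairwise adjacent, so at least 3 colors are needed.
A valid assignment using 3 colors: A=2, B=2, C=3, D=1, E=1. Each edge has distinct colors on its endpoints.

3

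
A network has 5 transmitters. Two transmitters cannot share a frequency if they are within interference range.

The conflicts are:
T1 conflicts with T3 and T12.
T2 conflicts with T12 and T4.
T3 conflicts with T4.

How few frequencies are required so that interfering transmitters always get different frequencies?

3

The cycle T1-T3-T4-T2-T12-T1 has odd length 5, so it cannot be 2-colored; at least 3 frequencies are needed.
A valid assignment using 3 frequencies: T1=3, T2=2, T3=2, T12=1, T4=1. Every pair that conflicts lands in different frequencies.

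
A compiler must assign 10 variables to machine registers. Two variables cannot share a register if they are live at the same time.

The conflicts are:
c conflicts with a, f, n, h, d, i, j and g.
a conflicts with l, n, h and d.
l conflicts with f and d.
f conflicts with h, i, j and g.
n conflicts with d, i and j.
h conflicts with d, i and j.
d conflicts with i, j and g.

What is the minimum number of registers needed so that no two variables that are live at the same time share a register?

c, a, n, d are mutually in conflict, so at least 4 registers are needed.
4 registers suffice: c=2, a=4, l=2, f=1, n=3, h=3, d=1, i=4, j=4, g=3. No two conflicting variables share a register.

4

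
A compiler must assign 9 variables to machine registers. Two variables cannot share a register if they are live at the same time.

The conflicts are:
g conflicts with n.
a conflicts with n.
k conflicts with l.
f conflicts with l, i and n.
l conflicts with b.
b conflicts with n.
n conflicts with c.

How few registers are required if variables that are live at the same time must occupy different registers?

2

f and i conflict, so at least 2 registers are needed.
A valid assignment using 2 registers: g=2, a=2, k=2, f=2, l=1, i=1, b=2, n=1, c=2. Each listed conflict is separated.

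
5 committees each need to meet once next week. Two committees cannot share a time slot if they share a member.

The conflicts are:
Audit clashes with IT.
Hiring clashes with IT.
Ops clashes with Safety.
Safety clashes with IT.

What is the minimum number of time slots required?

Audit and IT conflict, so at least 2 time slots are needed.
Using 2 time slots: Audit=2, Hiring=2, Ops=1, Safety=2, IT=1. Every pair that conflicts lands in different time slots.

2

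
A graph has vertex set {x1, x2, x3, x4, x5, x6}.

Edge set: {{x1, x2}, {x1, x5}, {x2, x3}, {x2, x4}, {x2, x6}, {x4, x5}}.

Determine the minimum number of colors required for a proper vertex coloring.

x2 and x4 are adjacent, so at least 2 colors are needed.
One proper 2-coloring: x1=2, x2=1, x3=2, x4=2, x5=1, x6=2. No two adjacent vertices share a color.

2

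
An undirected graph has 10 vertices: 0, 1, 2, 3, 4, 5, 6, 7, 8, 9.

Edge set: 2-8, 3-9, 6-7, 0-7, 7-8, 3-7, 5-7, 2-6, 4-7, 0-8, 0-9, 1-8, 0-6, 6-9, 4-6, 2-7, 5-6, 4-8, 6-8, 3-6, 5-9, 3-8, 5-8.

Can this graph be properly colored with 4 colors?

Yes

The chromatic number is 4. 3, 6, 7, 8 are mutually adjacent (a clique of size 4), so at least 4 colors are needed.
A valid assignment using 4 colors: 0=d, 1=a, 2=d, 3=d, 4=d, 5=d, 6=a, 7=c, 8=b, 9=b.
That is already a proper 4-coloring.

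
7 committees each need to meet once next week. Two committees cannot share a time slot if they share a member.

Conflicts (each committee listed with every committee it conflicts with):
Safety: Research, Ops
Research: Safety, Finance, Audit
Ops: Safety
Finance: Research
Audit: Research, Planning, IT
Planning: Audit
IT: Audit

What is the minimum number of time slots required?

2

Research and Audit conflict, so at least 2 time slots are needed.
2 time slots suffice: time slot 1 → {Research, Ops, Planning, IT}; time slot 2 → {Safety, Finance, Audit}. Each listed conflict is separated.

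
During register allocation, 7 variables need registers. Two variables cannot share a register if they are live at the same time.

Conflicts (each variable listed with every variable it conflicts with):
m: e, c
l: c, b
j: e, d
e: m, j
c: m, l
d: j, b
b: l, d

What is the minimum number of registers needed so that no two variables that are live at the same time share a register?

3

The cycle j-d-b-l-c-m-e-j has odd length 7, so it cannot be 2-colored; at least 3 registers are needed.
A valid assignment using 3 registers: m=1, l=1, j=2, e=3, c=2, d=1, b=2. Every pair that conflicts lands in different registers.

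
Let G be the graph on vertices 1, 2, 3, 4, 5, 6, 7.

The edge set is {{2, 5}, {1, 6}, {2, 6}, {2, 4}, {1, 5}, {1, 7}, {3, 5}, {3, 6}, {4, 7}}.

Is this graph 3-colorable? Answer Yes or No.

The chromatic number is 3. The cycle 7-1-6-2-4-7 has odd length 5, so it cannot be 2-colored; at least 3 colors are needed.
A valid assignment using 3 colors: 1=b, 2=b, 3=b, 4=c, 5=a, 6=a, 7=a.
That is already a proper 3-coloring.

Yes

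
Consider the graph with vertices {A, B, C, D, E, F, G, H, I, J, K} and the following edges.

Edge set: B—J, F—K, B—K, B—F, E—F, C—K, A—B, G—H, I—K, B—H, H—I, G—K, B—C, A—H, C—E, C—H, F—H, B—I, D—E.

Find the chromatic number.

B, I, K are mutually adjacent, so at least 3 colors are needed.
3 colors suffice: color red → {B, E, G}; color blue → {D, H, J, K}; color green → {A, C, F, I}. Every edge joins two different colors.

3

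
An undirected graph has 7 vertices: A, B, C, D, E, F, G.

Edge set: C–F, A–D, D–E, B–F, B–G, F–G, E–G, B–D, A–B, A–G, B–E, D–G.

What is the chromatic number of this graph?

A, B, D, G are pairwise adjacent (a clique of size 4), so at least 4 colors are needed.
One proper 4-coloring: A=yellow, B=blue, C=red, D=green, E=yellow, F=green, G=red. Every edge joins two different colors.

4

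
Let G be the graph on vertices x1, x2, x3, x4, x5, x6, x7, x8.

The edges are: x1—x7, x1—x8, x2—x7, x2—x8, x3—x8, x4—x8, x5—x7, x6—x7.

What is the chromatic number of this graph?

2

x3 and x8 are adjacent, so at least 2 colors are needed.
2 colors suffice: color red → {x7, x8}; color blue → {x1, x2, x3, x4, x5, x6}. No two adjacent vertices share a color.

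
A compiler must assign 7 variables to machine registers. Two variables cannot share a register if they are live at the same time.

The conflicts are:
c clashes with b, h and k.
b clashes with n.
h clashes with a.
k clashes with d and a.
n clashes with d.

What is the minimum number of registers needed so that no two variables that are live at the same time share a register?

3

The cycle b-n-d-k-c-b has odd length 5, so it cannot be 2-colored; at least 3 registers are needed.
3 registers suffice: register 1 → {b, h, k}; register 2 → {c, d, a}; register 3 → {n}. Every pair that conflicts lands in different registers.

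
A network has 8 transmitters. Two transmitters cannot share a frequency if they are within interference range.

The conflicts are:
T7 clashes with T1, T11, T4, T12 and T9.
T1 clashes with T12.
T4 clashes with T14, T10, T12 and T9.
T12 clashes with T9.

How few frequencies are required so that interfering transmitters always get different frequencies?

4

T7, T4, T12, T9 pairwise conflict, so at least 4 frequencies are needed.
A valid assignment using 4 frequencies: T7=1, T1=2, T11=2, T4=2, T14=1, T10=1, T12=3, T9=4. Every pair that conflicts lands in different frequencies.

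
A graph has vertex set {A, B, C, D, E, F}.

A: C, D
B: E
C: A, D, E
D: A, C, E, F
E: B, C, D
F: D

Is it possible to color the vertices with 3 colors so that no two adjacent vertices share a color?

The chromatic number is 3. C, D, E are pairwise adjacent, so at least 3 colors are needed.
3 colors suffice: A=2, B=1, C=3, D=1, E=2, F=2.
That is already a proper 3-coloring.

Yes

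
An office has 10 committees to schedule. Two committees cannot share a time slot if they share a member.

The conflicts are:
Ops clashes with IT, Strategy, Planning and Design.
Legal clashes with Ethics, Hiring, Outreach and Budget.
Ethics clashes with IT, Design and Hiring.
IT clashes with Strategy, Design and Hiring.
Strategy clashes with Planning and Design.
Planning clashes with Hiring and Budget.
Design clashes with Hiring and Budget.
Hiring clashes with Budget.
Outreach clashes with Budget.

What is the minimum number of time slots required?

Ops, IT, Strategy, Design are mutually in conflict, so at least 4 time slots are needed.
4 time slots suffice: Ops=1, Legal=2, Ethics=4, IT=3, Strategy=4, Planning=2, Design=2, Hiring=1, Outreach=1, Budget=3. Every pair that conflicts lands in different time slots.

4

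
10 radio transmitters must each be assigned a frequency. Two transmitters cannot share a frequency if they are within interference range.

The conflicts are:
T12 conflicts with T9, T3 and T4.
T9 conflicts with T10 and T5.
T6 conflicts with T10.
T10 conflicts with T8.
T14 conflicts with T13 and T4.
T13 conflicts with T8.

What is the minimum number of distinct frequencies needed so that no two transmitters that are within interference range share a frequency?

The cycle T4-T12-T9-T10-T8-T13-T14-T4 has odd length 7, so it cannot be 2-colored; at least 3 frequencies are needed.
A valid assignment using 3 frequencies: T12=1, T9=2, T6=2, T10=1, T3=2, T14=1, T13=3, T8=2, T5=1, T4=2. Every pair that conflicts lands in different frequencies.

3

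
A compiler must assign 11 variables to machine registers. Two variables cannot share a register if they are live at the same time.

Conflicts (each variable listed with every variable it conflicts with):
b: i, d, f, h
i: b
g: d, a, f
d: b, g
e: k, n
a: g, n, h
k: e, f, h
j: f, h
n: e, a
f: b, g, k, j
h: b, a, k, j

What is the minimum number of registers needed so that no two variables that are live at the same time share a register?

The cycle a-h-j-f-g-a has odd length 5, so it cannot be 2-colored; at least 3 registers are needed.
3 registers suffice: b=2, i=1, g=3, d=1, e=3, a=2, k=2, j=2, n=1, f=1, h=1. Every pair that conflicts lands in different registers.

3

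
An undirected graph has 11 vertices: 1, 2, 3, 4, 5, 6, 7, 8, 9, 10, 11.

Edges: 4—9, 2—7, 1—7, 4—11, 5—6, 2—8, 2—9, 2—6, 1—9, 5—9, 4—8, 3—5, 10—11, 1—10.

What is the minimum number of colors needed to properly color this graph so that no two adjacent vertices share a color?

3

The cycle 4-9-1-10-11-4 has odd length 5, so it cannot be 2-colored; at least 3 colors are needed.
3 colors suffice: color a → {1, 2, 4, 5}; color b → {3, 6, 7, 8, 9, 10}; color c → {11}. No two adjacent vertices share a color.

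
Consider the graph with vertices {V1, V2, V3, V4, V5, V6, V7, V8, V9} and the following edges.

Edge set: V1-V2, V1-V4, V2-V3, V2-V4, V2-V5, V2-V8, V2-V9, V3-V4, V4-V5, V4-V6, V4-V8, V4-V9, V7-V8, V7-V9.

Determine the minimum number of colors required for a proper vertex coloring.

V2, V4, V8 form a triangle, so at least 3 colors are needed.
3 colors suffice: V1=green, V2=blue, V3=green, V4=red, V5=green, V6=blue, V7=red, V8=green, V9=green. Every edge joins two different colors.

3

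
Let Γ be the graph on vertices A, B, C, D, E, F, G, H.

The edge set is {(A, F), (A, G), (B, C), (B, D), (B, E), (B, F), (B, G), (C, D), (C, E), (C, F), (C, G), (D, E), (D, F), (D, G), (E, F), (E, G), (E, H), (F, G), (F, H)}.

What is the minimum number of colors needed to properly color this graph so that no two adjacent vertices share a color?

B, C, D, E, F, G are mutually adjacent (a clique of size 6), so at least 6 colors are needed.
6 colors suffice: A=2, B=4, C=5, D=6, E=2, F=1, G=3, H=3. No two adjacent vertices share a color.

6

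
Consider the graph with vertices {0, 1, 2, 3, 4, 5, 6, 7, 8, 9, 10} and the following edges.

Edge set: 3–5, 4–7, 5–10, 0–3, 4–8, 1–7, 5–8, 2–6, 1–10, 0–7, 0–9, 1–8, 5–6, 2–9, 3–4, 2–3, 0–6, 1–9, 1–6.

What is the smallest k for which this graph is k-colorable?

2

1 and 6 are adjacent, so at least 2 colors are needed.
2 colors suffice: 0=red, 1=red, 2=red, 3=blue, 4=red, 5=red, 6=blue, 7=blue, 8=blue, 9=blue, 10=blue. Each edge has distinct colors on its endpoints.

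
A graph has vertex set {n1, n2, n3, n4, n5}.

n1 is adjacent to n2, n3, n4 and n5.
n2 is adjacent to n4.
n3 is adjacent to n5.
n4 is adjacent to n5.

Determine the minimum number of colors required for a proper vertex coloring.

3

n1, n2, n4 are mutually adjacent, so at least 3 colors are needed.
3 colors suffice: n1=1, n2=3, n3=2, n4=2, n5=3. No two adjacent vertices share a color.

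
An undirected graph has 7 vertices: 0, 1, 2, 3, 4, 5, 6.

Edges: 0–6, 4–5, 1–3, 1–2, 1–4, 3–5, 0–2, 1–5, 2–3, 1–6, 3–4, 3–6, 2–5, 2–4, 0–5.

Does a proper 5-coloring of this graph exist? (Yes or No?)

The chromatic number is 5. 1, 2, 3, 4, 5 are mutually adjacent (a clique of size 5), so at least 5 colors are needed.
5 colors suffice: color a → {0, 1}; color b → {5, 6}; color c → {2}; color d → {3}; color e → {4}.
That is already a proper 5-coloring.

Yes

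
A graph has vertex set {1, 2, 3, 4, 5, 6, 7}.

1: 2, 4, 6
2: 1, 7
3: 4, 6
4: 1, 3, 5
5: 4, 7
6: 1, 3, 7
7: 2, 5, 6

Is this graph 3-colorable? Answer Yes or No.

The chromatic number is 3. The cycle 3-4-5-7-6-3 has odd length 5, so it cannot be 2-colored; at least 3 colors are needed.
3 colors suffice: color red → {2, 4, 6}; color blue → {1, 3, 7}; color green → {5}.
That is already a proper 3-coloring.

Yes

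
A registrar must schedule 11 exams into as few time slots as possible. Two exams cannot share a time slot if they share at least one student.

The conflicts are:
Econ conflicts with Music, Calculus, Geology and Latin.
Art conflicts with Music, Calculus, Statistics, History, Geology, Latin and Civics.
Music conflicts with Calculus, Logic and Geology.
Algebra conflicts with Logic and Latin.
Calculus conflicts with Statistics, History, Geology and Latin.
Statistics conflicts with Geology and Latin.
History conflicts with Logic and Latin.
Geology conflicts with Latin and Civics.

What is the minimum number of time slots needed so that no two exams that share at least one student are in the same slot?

Art, Calculus, Statistics, Geology, Latin are mutually in conflict, so at least 5 time slots are needed.
5 time slots suffice: time slot 1 → {Calculus, Logic, Civics}; time slot 2 → {Econ, Art, Algebra}; time slot 3 → {Music, Latin}; time slot 4 → {History, Geology}; time slot 5 → {Statistics}. Every pair that conflicts lands in different time slots.

5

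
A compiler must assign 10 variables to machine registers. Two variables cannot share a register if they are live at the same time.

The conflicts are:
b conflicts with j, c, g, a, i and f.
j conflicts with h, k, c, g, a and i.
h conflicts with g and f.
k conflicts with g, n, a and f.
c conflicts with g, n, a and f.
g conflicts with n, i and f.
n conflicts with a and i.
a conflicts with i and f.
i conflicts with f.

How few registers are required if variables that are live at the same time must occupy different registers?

b, j, c, a are mutually in conflict, so at least 4 registers are needed.
A valid assignment using 4 registers: b=4, j=2, h=3, k=3, c=3, g=1, n=2, a=1, i=3, f=2. Every pair that conflicts lands in different registers.

4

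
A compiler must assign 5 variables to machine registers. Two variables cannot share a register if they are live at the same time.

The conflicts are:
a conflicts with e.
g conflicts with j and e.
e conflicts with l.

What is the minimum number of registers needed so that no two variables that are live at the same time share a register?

2

g and e conflict, so at least 2 registers are needed.
2 registers suffice: a=2, g=2, j=1, e=1, l=2. Every pair that conflicts lands in different registers.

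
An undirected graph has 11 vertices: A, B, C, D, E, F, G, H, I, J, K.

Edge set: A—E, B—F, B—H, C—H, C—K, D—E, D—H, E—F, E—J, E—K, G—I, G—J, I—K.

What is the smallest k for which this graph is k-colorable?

The cycle G-J-E-K-I-G has odd length 5, so it cannot be 2-colored; at least 3 colors are needed.
3 colors suffice: color 1 → {E, H, I}; color 2 → {A, D, F, J, K}; color 3 → {B, C, G}. Each edge has distinct colors on its endpoints.

3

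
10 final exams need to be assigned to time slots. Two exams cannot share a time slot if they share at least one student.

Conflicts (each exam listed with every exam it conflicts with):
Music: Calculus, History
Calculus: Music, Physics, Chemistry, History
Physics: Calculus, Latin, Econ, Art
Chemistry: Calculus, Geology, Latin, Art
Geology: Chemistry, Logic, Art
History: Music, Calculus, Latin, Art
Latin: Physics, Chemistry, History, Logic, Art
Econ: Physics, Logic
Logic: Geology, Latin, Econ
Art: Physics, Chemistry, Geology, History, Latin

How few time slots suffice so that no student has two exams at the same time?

History, Latin, Art all conflict with each other, so at least 3 time slots are needed.
3 time slots suffice: time slot 1 → {Calculus, Geology, Latin, Econ}; time slot 2 → {Music, Logic, Art}; time slot 3 → {Physics, Chemistry, History}. Every pair that conflicts lands in different time slots.

3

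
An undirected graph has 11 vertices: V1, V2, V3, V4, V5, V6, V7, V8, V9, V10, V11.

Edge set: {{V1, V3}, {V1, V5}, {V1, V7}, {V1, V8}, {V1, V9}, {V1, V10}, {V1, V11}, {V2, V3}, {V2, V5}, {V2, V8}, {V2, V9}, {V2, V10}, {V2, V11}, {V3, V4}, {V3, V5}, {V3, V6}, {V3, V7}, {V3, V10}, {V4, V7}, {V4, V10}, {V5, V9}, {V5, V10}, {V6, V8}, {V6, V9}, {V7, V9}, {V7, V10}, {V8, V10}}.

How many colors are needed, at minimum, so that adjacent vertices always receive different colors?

4

V3, V4, V7, V10 form a clique, so at least 4 colors are needed.
4 colors suffice: V1=3, V2=3, V3=1, V4=3, V5=4, V6=2, V7=4, V8=1, V9=1, V10=2, V11=1. No two adjacent vertices share a color.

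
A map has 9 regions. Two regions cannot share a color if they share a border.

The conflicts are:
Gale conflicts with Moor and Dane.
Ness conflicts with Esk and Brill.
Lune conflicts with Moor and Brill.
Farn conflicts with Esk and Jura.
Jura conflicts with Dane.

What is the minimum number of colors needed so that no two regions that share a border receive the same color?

3

The cycle Brill-Ness-Esk-Farn-Jura-Dane-Gale-Moor-Lune-Brill has odd length 9, so it cannot be 2-colored; at least 3 colors are needed.
3 colors suffice: Gale=2, Ness=2, Lune=2, Moor=1, Farn=2, Esk=1, Jura=1, Dane=3, Brill=1. Every pair that conflicts lands in different colors.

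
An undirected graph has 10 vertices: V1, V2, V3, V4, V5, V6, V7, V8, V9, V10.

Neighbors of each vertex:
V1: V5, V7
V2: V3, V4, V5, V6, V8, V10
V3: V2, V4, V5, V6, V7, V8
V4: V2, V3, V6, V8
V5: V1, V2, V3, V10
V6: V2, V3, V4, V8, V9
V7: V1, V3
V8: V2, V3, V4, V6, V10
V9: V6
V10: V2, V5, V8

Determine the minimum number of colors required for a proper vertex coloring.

V2, V3, V4, V6, V8 are mutually adjacent (a clique of size 5), so at least 5 colors are needed.
A valid assignment using 5 colors: V1=1, V2=2, V3=1, V4=5, V5=3, V6=4, V7=2, V8=3, V9=1, V10=1. No two adjacent vertices share a color.

5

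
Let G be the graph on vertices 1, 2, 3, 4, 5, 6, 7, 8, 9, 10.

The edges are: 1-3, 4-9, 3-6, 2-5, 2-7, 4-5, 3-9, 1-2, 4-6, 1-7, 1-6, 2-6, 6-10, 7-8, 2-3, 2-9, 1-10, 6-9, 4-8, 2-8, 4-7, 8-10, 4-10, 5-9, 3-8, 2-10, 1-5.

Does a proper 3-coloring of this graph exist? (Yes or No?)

No

1, 2, 6, 10 are mutually adjacent (a clique of size 4), so at least 4 colors are needed.
So 3 colors are not enough.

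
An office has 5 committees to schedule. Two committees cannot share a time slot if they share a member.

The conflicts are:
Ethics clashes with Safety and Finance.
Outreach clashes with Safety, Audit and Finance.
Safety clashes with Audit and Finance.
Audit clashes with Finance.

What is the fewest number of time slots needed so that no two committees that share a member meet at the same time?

4

Outreach, Safety, Audit, Finance are mutually in conflict, so at least 4 time slots are needed.
4 time slots suffice: time slot 1 → {Finance}; time slot 2 → {Safety}; time slot 3 → {Ethics, Audit}; time slot 4 → {Outreach}. Each listed conflict is separated.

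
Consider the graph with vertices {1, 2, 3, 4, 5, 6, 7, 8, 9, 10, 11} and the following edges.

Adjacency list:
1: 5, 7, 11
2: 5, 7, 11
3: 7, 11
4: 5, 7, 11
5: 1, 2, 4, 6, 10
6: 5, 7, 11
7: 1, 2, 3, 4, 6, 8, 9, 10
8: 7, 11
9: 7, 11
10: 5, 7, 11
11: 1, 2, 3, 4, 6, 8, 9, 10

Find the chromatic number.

3 and 11 are adjacent, so at least 2 colors are needed.
2 colors suffice: color red → {5, 7, 11}; color blue → {1, 2, 3, 4, 6, 8, 9, 10}. Each edge has distinct colors on its endpoints.

2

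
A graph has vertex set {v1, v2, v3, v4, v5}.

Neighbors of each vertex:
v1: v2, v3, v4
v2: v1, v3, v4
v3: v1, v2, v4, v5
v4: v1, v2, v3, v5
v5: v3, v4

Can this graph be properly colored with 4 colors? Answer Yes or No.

The chromatic number is 4. v1, v2, v3, v4 are mutually adjacent (a clique of size 4), so at least 4 colors are needed.
4 colors suffice: color red → {v3}; color blue → {v4}; color green → {v1, v5}; color yellow → {v2}.
That is already a proper 4-coloring.

Yes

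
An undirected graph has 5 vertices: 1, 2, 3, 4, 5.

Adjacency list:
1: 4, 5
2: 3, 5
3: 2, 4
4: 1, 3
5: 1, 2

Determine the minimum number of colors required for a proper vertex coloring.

3

The cycle 2-5-1-4-3-2 has odd length 5, so it cannot be 2-colored; at least 3 colors are needed.
3 colors suffice: color a → {1, 3}; color b → {2, 4}; color c → {5}. Each edge has distinct colors on its endpoints.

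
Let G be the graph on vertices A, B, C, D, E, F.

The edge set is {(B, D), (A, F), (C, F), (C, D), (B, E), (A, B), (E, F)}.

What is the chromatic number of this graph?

The cycle E-F-C-D-B-E has odd length 5, so it cannot be 2-colored; at least 3 colors are needed.
3 colors suffice: color red → {B, F}; color blue → {A, C, E}; color green → {D}. Each edge has distinct colors on its endpoints.

3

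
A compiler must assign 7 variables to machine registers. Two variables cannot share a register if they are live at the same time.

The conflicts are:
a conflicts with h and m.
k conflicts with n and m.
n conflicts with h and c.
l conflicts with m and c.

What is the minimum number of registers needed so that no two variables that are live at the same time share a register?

3

The cycle a-h-n-k-m-a has odd length 5, so it cannot be 2-colored; at least 3 registers are needed.
Using 3 registers: a=3, k=2, n=1, h=2, l=3, m=1, c=2. Every pair that conflicts lands in different registers.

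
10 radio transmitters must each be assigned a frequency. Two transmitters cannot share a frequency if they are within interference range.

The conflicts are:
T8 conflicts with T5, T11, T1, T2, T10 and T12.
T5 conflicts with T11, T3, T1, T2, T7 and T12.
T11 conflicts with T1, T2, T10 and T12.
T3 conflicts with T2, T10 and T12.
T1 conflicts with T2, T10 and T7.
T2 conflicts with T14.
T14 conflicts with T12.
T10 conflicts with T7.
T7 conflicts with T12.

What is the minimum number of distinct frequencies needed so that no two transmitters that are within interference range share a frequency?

T8, T5, T11, T1, T2 are mutually in conflict, so at least 5 frequencies are needed.
5 frequencies suffice: frequency 1 → {T5, T14, T10}; frequency 2 → {T2, T12}; frequency 3 → {T3, T1}; frequency 4 → {T8, T7}; frequency 5 → {T11}. Each listed conflict is separated.

5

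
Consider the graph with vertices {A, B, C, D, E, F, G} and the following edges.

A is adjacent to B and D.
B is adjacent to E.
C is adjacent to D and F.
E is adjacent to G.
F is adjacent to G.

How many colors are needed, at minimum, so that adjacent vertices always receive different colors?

3

The cycle F-G-E-B-A-D-C-F has odd length 7, so it cannot be 2-colored; at least 3 colors are needed.
A valid assignment using 3 colors: A=green, B=red, C=red, D=blue, E=blue, F=blue, G=red. No two adjacent vertices share a color.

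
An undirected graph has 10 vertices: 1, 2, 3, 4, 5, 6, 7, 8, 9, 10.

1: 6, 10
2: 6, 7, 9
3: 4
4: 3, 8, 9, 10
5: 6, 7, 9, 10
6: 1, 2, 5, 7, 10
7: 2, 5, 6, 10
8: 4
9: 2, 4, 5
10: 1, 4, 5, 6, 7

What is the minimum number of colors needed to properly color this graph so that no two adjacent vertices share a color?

4

5, 6, 7, 10 form a clique, so at least 4 colors are needed.
One proper 4-coloring: 1=c, 2=a, 3=a, 4=b, 5=d, 6=b, 7=c, 8=a, 9=c, 10=a. Every edge joins two different colors.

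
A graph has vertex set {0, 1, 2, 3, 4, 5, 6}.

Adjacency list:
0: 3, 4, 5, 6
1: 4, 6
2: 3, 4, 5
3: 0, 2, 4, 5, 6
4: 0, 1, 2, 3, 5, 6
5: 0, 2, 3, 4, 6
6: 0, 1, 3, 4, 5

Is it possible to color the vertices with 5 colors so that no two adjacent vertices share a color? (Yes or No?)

The chromatic number is 5. 0, 3, 4, 5, 6 are pairwise adjacent (a clique of size 5), so at least 5 colors are needed.
5 colors suffice: color red → {4}; color blue → {1, 3}; color green → {5}; color yellow → {2, 6}; color purple → {0}.
That is already a proper 5-coloring.

Yes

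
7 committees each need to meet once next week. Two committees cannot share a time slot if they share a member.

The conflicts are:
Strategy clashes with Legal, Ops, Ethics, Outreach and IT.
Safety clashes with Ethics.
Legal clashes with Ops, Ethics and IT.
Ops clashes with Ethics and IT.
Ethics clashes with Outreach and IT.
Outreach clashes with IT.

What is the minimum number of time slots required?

5

Strategy, Legal, Ops, Ethics, IT are mutually in conflict, so at least 5 time slots are needed.
Using 5 time slots: Strategy=3, Safety=2, Legal=5, Ops=4, Ethics=1, Outreach=4, IT=2. Each listed conflict is separated.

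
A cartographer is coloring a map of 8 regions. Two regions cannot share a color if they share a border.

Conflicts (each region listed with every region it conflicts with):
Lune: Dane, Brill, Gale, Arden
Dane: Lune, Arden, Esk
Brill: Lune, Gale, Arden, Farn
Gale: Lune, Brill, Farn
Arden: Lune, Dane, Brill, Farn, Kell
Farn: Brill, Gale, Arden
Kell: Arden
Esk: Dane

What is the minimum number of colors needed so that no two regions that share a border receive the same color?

Lune, Dane, Arden pairwise conflict, so at least 3 colors are needed.
3 colors suffice: color 1 → {Gale, Arden, Esk}; color 2 → {Dane, Brill, Kell}; color 3 → {Lune, Farn}. Each listed conflict is separated.

3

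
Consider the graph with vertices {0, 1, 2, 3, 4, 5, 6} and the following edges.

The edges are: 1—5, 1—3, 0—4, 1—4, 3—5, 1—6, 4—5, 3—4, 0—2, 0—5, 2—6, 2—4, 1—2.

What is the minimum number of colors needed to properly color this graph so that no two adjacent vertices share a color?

4

1, 3, 4, 5 are pairwise adjacent (a clique of size 4), so at least 4 colors are needed.
4 colors suffice: 0=red, 1=red, 2=green, 3=yellow, 4=blue, 5=green, 6=blue. Each edge has distinct colors on its endpoints.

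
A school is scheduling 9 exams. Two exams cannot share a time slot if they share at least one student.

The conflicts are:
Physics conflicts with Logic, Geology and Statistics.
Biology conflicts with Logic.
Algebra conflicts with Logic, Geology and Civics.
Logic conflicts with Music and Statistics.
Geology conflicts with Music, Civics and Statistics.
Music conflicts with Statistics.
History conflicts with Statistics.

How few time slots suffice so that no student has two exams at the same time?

Logic, Music, Statistics are mutually in conflict, so at least 3 time slots are needed.
3 time slots suffice: time slot 1 → {Logic, Geology, History}; time slot 2 → {Biology, Algebra, Statistics}; time slot 3 → {Physics, Music, Civics}. No two conflicting exams share a time slot.

3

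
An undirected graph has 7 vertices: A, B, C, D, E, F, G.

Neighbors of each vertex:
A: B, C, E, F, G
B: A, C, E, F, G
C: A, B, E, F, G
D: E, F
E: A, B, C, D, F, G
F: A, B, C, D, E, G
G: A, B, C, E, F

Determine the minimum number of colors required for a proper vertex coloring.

6

A, B, C, E, F, G are pairwise adjacent (a clique of size 6), so at least 6 colors are needed.
6 colors suffice: color 1 → {F}; color 2 → {E}; color 3 → {A, D}; color 4 → {G}; color 5 → {C}; color 6 → {B}. Every edge joins two different colors.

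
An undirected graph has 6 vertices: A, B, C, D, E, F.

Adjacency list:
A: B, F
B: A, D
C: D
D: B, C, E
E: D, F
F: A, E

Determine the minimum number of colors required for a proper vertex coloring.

3

The cycle F-E-D-B-A-F has odd length 5, so it cannot be 2-colored; at least 3 colors are needed.
One proper 3-coloring: A=1, B=2, C=2, D=1, E=2, F=3. Each edge has distinct colors on its endpoints.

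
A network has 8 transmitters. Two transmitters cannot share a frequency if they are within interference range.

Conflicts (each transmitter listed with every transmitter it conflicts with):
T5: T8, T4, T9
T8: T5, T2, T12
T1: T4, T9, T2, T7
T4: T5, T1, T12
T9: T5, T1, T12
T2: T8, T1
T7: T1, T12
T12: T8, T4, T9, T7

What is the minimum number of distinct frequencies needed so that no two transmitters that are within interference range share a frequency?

The cycle T8-T5-T4-T1-T2-T8 has odd length 5, so it cannot be 2-colored; at least 3 frequencies are needed.
3 frequencies suffice: frequency 1 → {T5, T1, T12}; frequency 2 → {T8, T4, T9, T7}; frequency 3 → {T2}. Each listed conflict is separated.

3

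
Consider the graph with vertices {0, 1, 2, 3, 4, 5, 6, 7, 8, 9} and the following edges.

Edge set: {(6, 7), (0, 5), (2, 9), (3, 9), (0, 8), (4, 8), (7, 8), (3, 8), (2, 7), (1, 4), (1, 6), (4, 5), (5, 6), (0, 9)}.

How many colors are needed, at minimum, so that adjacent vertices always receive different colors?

The cycle 0-9-2-7-8-0 has odd length 5, so it cannot be 2-colored; at least 3 colors are needed.
One proper 3-coloring: 0=blue, 1=green, 2=green, 3=blue, 4=blue, 5=green, 6=red, 7=blue, 8=red, 9=red. Each edge has distinct colors on its endpoints.

3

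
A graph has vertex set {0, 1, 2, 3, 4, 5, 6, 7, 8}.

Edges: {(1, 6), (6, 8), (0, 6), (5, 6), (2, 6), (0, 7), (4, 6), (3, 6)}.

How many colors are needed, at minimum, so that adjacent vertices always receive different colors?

2

2 and 6 are adjacent, so at least 2 colors are needed.
2 colors suffice: 0=b, 1=b, 2=b, 3=b, 4=b, 5=b, 6=a, 7=a, 8=b. Each edge has distinct colors on its endpoints.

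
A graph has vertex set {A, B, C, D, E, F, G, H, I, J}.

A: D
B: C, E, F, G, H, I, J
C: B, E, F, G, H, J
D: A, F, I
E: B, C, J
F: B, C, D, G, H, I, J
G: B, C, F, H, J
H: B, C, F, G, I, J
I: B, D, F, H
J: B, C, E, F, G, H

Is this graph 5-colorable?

No

B, C, F, G, H, J are mutually adjacent (a clique of size 6), so at least 6 colors are needed.
So 5 colors are not enough.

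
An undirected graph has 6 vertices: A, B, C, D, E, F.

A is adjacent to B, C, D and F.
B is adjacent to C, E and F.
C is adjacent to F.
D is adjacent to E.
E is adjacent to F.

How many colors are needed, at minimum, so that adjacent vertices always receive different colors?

A, B, C, F are mutually adjacent (a clique of size 4), so at least 4 colors are needed.
A valid assignment using 4 colors: A=1, B=2, C=4, D=2, E=1, F=3. No two adjacent vertices share a color.

4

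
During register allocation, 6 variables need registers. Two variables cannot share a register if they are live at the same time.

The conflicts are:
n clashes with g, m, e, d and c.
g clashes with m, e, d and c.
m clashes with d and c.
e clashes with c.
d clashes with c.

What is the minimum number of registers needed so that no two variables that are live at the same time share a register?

5

n, g, m, d, c all conflict with each other, so at least 5 registers are needed.
Using 5 registers: n=3, g=1, m=4, e=4, d=5, c=2. Every pair that conflicts lands in different registers.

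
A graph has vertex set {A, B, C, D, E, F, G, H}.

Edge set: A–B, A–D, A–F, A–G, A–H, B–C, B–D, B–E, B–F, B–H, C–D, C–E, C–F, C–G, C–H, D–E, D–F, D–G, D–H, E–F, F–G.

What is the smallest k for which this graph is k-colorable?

B, C, D, E, F are pairwise adjacent (a clique of size 5), so at least 5 colors are needed.
5 colors suffice: color 1 → {D}; color 2 → {A, C}; color 3 → {B, G}; color 4 → {F, H}; color 5 → {E}. No two adjacent vertices share a color.

5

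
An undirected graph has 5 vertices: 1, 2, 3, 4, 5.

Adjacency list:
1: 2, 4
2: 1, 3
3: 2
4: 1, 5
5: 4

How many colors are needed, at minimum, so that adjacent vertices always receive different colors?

2

1 and 4 are adjacent, so at least 2 colors are needed.
2 colors suffice: 1=b, 2=a, 3=b, 4=a, 5=b. Each edge has distinct colors on its endpoints.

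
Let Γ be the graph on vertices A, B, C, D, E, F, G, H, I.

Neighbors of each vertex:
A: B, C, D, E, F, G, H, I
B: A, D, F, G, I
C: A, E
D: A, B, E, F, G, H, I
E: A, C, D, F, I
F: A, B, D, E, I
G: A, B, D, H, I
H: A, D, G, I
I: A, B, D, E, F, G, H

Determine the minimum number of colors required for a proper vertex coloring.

5

A, D, E, F, I form a clique, so at least 5 colors are needed.
5 colors suffice: A=1, B=5, C=2, D=2, E=5, F=4, G=4, H=5, I=3. Every edge joins two different colors.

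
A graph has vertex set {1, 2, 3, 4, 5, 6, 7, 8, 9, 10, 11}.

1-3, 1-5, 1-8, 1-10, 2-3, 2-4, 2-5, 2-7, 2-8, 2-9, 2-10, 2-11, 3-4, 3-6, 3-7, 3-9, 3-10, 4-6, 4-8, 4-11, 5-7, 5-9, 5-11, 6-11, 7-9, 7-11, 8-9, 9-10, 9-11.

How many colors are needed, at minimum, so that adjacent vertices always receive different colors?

2, 5, 7, 9, 11 are mutually adjacent (a clique of size 5), so at least 5 colors are needed.
5 colors suffice: 1=red, 2=red, 3=blue, 4=green, 5=yellow, 6=red, 7=purple, 8=blue, 9=green, 10=yellow, 11=blue. Each edge has distinct colors on its endpoints.

5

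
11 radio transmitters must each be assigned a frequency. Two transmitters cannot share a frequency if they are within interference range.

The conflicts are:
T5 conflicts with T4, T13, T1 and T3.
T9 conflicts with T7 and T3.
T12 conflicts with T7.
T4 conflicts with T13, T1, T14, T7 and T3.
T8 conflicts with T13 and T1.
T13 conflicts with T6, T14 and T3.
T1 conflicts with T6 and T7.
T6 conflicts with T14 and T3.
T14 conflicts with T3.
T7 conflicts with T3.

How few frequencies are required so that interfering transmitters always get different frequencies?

T5, T4, T13, T3 are mutually in conflict, so at least 4 frequencies are needed.
4 frequencies suffice: frequency 1 → {T12, T1, T3}; frequency 2 → {T13, T7}; frequency 3 → {T9, T4, T8, T6}; frequency 4 → {T5, T14}. No two conflicting transmitters share a frequency.

4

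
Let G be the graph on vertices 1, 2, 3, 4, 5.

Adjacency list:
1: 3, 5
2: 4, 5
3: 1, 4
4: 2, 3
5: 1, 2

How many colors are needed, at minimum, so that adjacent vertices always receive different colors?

3

The cycle 2-5-1-3-4-2 has odd length 5, so it cannot be 2-colored; at least 3 colors are needed.
3 colors suffice: color red → {1, 4}; color blue → {3, 5}; color green → {2}. Every edge joins two different colors.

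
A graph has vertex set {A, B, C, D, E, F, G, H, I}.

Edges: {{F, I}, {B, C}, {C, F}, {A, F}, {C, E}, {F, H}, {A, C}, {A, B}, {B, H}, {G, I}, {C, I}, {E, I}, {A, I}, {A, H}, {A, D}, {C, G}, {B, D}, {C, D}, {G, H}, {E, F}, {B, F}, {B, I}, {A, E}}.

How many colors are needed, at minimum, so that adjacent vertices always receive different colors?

A, C, E, F, I are mutually adjacent (a clique of size 5), so at least 5 colors are needed.
5 colors suffice: color 1 → {C, H}; color 2 → {A, G}; color 3 → {B, E}; color 4 → {D, F}; color 5 → {I}. Every edge joins two different colors.

5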